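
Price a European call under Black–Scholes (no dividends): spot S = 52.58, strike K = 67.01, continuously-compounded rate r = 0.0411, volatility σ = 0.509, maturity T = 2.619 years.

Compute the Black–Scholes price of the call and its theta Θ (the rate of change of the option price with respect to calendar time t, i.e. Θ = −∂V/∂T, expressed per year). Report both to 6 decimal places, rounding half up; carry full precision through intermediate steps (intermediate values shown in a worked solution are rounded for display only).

σ√T = 0.509·√2.619 = 0.823731
d₁ = (ln(S/K) + (r+σ²/2)T) / (σ√T) = (ln(52.58/67.01) + (0.0411+0.509²/2)·2.619) / 0.823731 = (-0.242506 + 0.446907) / 0.823731 = 0.248141
d₂ = d₁ − σ√T = 0.248141 − 0.823731 = -0.575590
e^{−rT} = e^{−0.0411·2.619} = 0.897950
N(d₁) = 0.597987,  N(d₂) = 0.282446
Call price V = S·N(d₁) − K·e^{−rT}·N(d₂) = 31.442173 − 16.995240 = 14.446933
φ(d₁) = (1/√(2π))·e^{−d₁²/2} = 0.386847
Θ = −S·φ(d₁)·σ/(2√T) − r·K·e^{−rT}·N(d₂) = −3.198748 − 0.698504 = -3.897253

price = 14.446933
Θ = -3.897253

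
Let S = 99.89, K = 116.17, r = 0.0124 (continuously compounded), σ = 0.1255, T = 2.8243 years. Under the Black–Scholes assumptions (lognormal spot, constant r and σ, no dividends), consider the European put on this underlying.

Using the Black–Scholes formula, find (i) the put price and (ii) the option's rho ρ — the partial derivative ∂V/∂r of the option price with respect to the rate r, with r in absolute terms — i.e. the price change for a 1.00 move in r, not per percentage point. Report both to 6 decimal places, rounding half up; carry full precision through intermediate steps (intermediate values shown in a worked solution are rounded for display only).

σ√T = 0.1255·√2.8243 = 0.210911
d₁ = (ln(S/K) + (r+σ²/2)T) / (σ√T) = (ln(99.89/116.17) + (0.0124+0.1255²/2)·2.8243) / 0.210911 = (-0.150985 + 0.057263) / 0.210911 = -0.444368
d₂ = d₁ − σ√T = -0.444368 − 0.210911 = -0.655279
e^{−rT} = e^{−0.0124·2.8243} = 0.965585
N(−d₁) = 0.671612,  N(−d₂) = 0.743856
Put price V = K·e^{−rT}·N(−d₂) − S·N(−d₁) = 83.439788 − 67.087285 = 16.352503
ρ = −K·T·e^{−rT}·N(−d₂) = -235.658993

price = 16.352503
ρ = -235.658993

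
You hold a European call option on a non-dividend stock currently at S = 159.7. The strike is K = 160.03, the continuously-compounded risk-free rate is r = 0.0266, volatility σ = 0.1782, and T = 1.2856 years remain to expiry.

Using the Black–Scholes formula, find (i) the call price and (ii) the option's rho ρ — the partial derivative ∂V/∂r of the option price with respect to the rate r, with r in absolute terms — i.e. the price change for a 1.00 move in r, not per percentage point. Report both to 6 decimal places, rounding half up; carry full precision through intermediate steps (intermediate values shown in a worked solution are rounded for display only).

price = 15.331884
ρ = 104.007395

σ√T = 0.1782·√1.2856 = 0.202051
d₁ = (ln(S/K) + (r+σ²/2)T) / (σ√T) = (ln(159.7/160.03) + (0.0266+0.1782²/2)·1.2856) / 0.202051 = (-0.002064 + 0.054609) / 0.202051 = 0.260058
d₂ = d₁ − σ√T = 0.260058 − 0.202051 = 0.058007
e^{−rT} = e^{−0.0266·1.2856} = 0.966381
N(d₁) = 0.602591,  N(d₂) = 0.523129
Call price V = S·N(d₁) − K·e^{−rT}·N(d₂) = 96.233716 − 80.901832 = 15.331884
ρ = K·T·e^{−rT}·N(d₂) = 104.007395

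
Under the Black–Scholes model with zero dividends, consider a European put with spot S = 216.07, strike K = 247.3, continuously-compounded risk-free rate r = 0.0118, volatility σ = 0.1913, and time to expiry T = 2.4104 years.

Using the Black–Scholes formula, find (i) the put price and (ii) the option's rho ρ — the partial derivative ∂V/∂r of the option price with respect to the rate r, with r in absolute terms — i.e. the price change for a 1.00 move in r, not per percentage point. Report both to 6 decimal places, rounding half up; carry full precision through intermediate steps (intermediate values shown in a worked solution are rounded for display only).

price = 40.790311
ρ = -402.098468

σ√T = 0.1913·√2.4104 = 0.297002
d₁ = (ln(S/K) + (r+σ²/2)T) / (σ√T) = (ln(216.07/247.3) + (0.0118+0.1913²/2)·2.4104) / 0.297002 = (-0.135000 + 0.072548) / 0.297002 = -0.210274
d₂ = d₁ − σ√T = -0.210274 − 0.297002 = -0.507276
e^{−rT} = e^{−0.0118·2.4104} = 0.971958
N(−d₁) = 0.583273,  N(−d₂) = 0.694020
Put price V = K·e^{−rT}·N(−d₂) − S·N(−d₁) = 166.818150 − 126.027838 = 40.790311
ρ = −K·T·e^{−rT}·N(−d₂) = -402.098468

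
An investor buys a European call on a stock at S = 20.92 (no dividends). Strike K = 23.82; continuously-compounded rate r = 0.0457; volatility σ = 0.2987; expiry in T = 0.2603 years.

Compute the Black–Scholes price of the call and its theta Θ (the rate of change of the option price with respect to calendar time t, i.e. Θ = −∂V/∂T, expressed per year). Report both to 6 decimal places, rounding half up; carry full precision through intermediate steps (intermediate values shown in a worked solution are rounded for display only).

price = 0.424897
Θ = -2.128047

σ√T = 0.2987·√0.2603 = 0.152396
d₁ = (ln(S/K) + (r+σ²/2)T) / (σ√T) = (ln(20.92/23.82) + (0.0457+0.2987²/2)·0.2603) / 0.152396 = (-0.129820 + 0.023508) / 0.152396 = -0.697606
d₂ = d₁ − σ√T = -0.697606 − 0.152396 = -0.850001
e^{−rT} = e^{−0.0457·0.2603} = 0.988175
N(d₁) = 0.242712,  N(d₂) = 0.197662
Call price V = S·N(d₁) − K·e^{−rT}·N(d₂) = 5.077533 − 4.652636 = 0.424897
φ(d₁) = (1/√(2π))·e^{−d₁²/2} = 0.312777
Θ = −S·φ(d₁)·σ/(2√T) − r·K·e^{−rT}·N(d₂) = −1.915422 − 0.212625 = -2.128047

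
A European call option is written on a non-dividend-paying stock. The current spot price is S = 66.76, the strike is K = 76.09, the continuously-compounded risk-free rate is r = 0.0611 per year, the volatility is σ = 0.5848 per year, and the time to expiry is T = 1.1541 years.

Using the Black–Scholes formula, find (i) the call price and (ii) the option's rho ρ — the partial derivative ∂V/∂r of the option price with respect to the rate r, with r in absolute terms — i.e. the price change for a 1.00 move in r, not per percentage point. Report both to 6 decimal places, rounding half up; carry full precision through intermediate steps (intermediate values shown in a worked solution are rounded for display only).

σ√T = 0.5848·√1.1541 = 0.628245
d₁ = (ln(S/K) + (r+σ²/2)T) / (σ√T) = (ln(66.76/76.09) + (0.0611+0.5848²/2)·1.1541) / 0.628245 = (-0.130813 + 0.267861) / 0.628245 = 0.218145
d₂ = d₁ − σ√T = 0.218145 − 0.628245 = -0.410100
e^{−rT} = e^{−0.0611·1.1541} = 0.931913
N(d₁) = 0.586342,  N(d₂) = 0.340866
Call price V = S·N(d₁) − K·e^{−rT}·N(d₂) = 39.144194 − 24.170590 = 14.973605
ρ = K·T·e^{−rT}·N(d₂) = 27.895278

price = 14.973605
ρ = 27.895278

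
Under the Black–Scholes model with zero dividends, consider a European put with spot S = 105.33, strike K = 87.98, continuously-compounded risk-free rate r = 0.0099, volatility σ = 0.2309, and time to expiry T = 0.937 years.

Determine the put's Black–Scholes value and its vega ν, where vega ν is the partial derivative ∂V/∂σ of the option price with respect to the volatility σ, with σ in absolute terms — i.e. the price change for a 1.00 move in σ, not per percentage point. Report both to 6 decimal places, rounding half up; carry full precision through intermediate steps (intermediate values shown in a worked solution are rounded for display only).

σ√T = 0.2309·√0.937 = 0.223508
d₁ = (ln(S/K) + (r+σ²/2)T) / (σ√T) = (ln(105.33/87.98) + (0.0099+0.2309²/2)·0.937) / 0.223508 = (0.179989 + 0.034254) / 0.223508 = 0.958546
d₂ = d₁ − σ√T = 0.958546 − 0.223508 = 0.735038
e^{−rT} = e^{−0.0099·0.937} = 0.990767
N(−d₁) = 0.168894,  N(−d₂) = 0.231158
Put price V = K·e^{−rT}·N(−d₂) − S·N(−d₁) = 20.149519 − 17.789576 = 2.359944
φ(d₁) = (1/√(2π))·e^{−d₁²/2} = 0.251996
ν = S·φ(d₁)·√T = 25.692996

price = 2.359944
ν = 25.692996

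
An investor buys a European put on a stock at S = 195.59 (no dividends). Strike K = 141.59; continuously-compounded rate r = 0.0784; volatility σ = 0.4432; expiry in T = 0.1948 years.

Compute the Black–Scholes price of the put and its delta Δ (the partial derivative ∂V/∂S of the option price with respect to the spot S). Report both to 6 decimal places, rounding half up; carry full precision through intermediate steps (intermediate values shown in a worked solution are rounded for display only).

σ√T = 0.4432·√0.1948 = 0.195611
d₁ = (ln(S/K) + (r+σ²/2)T) / (σ√T) = (ln(195.59/141.59) + (0.0784+0.4432²/2)·0.1948) / 0.195611 = (0.323085 + 0.034404) / 0.195611 = 1.827548
d₂ = d₁ − σ√T = 1.827548 − 0.195611 = 1.631937
e^{−rT} = e^{−0.0784·0.1948} = 0.984844
N(−d₁) = 0.033809,  N(−d₂) = 0.051346
Put price V = K·e^{−rT}·N(−d₂) − S·N(−d₁) = 7.159949 − 6.612643 = 0.547307
Δ = −N(−d₁) = -0.033809

price = 0.547307
Δ = -0.033809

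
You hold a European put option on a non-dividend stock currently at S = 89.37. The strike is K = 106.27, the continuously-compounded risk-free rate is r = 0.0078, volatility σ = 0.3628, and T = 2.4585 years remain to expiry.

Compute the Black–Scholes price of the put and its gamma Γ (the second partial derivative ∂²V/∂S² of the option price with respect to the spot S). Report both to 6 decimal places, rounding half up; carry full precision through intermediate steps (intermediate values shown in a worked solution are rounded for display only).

price = 29.885218
Γ = 0.007846

σ√T = 0.3628·√2.4585 = 0.568856
d₁ = (ln(S/K) + (r+σ²/2)T) / (σ√T) = (ln(89.37/106.27) + (0.0078+0.3628²/2)·2.4585) / 0.568856 = (-0.173198 + 0.180975) / 0.568856 = 0.013671
d₂ = d₁ − σ√T = 0.013671 − 0.568856 = -0.555185
e^{−rT} = e^{−0.0078·2.4585} = 0.981006
N(−d₁) = 0.494546,  N(−d₂) = 0.710616
Put price V = K·e^{−rT}·N(−d₂) − S·N(−d₁) = 74.082808 − 44.197590 = 29.885218
φ(d₁) = (1/√(2π))·e^{−d₁²/2} = 0.398905
Γ = φ(d₁) / (S·σ·√T) = 0.007846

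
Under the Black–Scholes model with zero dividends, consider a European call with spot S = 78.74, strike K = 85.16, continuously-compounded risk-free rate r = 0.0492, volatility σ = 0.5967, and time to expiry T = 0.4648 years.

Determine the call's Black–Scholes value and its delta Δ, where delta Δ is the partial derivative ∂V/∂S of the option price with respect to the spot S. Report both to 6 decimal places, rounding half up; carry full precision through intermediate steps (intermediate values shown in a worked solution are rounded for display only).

σ√T = 0.5967·√0.4648 = 0.406808
d₁ = (ln(S/K) + (r+σ²/2)T) / (σ√T) = (ln(78.74/85.16) + (0.0492+0.5967²/2)·0.4648) / 0.406808 = (-0.078381 + 0.105614) / 0.406808 = 0.066945
d₂ = d₁ − σ√T = 0.066945 − 0.406808 = -0.339862
e^{−rT} = e^{−0.0492·0.4648} = 0.977391
N(d₁) = 0.526687,  N(d₂) = 0.366980
Call price V = S·N(d₁) − K·e^{−rT}·N(d₂) = 41.471362 − 30.545457 = 10.925905
Δ = N(d₁) = 0.526687

price = 10.925905
Δ = 0.526687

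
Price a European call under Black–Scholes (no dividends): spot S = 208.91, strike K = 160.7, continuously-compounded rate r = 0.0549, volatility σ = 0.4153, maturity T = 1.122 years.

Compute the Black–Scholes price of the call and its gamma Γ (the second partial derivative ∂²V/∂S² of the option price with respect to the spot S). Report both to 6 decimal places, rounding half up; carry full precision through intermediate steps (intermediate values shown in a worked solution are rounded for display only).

price = 68.159512
Γ = 0.002748

σ√T = 0.4153·√1.122 = 0.439904
d₁ = (ln(S/K) + (r+σ²/2)T) / (σ√T) = (ln(208.91/160.7) + (0.0549+0.4153²/2)·1.122) / 0.439904 = (0.262364 + 0.158356) / 0.439904 = 0.956390
d₂ = d₁ − σ√T = 0.956390 − 0.439904 = 0.516485
e^{−rT} = e^{−0.0549·1.122} = 0.940261
N(d₁) = 0.830562,  N(d₂) = 0.697242
Call price V = S·N(d₁) − K·e^{−rT}·N(d₂) = 173.512764 − 105.353252 = 68.159512
φ(d₁) = (1/√(2π))·e^{−d₁²/2} = 0.252516
Γ = φ(d₁) / (S·σ·√T) = 0.002748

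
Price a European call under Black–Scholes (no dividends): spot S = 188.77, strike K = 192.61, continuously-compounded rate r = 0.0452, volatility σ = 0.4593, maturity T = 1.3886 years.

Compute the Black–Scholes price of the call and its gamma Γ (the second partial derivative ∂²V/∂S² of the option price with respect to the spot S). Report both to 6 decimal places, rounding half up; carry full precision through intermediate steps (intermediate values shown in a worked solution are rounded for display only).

price = 43.485167
Γ = 0.003674

σ√T = 0.4593·√1.3886 = 0.541234
d₁ = (ln(S/K) + (r+σ²/2)T) / (σ√T) = (ln(188.77/192.61) + (0.0452+0.4593²/2)·1.3886) / 0.541234 = (-0.020138 + 0.209232) / 0.541234 = 0.349375
d₂ = d₁ − σ√T = 0.349375 − 0.541234 = -0.191859
e^{−rT} = e^{−0.0452·1.3886} = 0.939164
N(d₁) = 0.636596,  N(d₂) = 0.423926
Call price V = S·N(d₁) − K·e^{−rT}·N(d₂) = 120.170262 − 76.685096 = 43.485167
φ(d₁) = (1/√(2π))·e^{−d₁²/2} = 0.375322
Γ = φ(d₁) / (S·σ·√T) = 0.003674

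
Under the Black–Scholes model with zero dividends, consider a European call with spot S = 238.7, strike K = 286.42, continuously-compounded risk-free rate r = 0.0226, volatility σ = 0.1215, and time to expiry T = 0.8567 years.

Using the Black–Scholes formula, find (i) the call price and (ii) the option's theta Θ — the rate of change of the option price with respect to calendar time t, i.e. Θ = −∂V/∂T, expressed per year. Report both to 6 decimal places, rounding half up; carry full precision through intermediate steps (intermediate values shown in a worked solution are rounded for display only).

price = 0.957801
Θ = -2.791695

σ√T = 0.1215·√0.8567 = 0.112458
d₁ = (ln(S/K) + (r+σ²/2)T) / (σ√T) = (ln(238.7/286.42) + (0.0226+0.1215²/2)·0.8567) / 0.112458 = (-0.182252 + 0.025685) / 0.112458 = -1.392225
d₂ = d₁ − σ√T = -1.392225 − 0.112458 = -1.504683
e^{−rT} = e^{−0.0226·0.8567} = 0.980825
N(d₁) = 0.081927,  N(d₂) = 0.066203
Call price V = S·N(d₁) − K·e^{−rT}·N(d₂) = 19.556023 − 18.598221 = 0.957801
φ(d₁) = (1/√(2π))·e^{−d₁²/2} = 0.151362
Θ = −S·φ(d₁)·σ/(2√T) − r·K·e^{−rT}·N(d₂) = −2.371375 − 0.420320 = -2.791695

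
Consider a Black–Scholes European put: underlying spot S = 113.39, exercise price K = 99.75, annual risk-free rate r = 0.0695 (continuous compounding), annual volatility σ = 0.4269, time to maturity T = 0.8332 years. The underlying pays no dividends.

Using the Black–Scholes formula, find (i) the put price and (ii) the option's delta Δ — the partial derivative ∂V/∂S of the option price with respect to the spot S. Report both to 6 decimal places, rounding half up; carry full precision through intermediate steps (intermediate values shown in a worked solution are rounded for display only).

σ√T = 0.4269·√0.8332 = 0.389673
d₁ = (ln(S/K) + (r+σ²/2)T) / (σ√T) = (ln(113.39/99.75) + (0.0695+0.4269²/2)·0.8332) / 0.389673 = (0.128166 + 0.133830) / 0.389673 = 0.672348
d₂ = d₁ − σ√T = 0.672348 − 0.389673 = 0.282675
e^{−rT} = e^{−0.0695·0.8332} = 0.943737
N(−d₁) = 0.250681,  N(−d₂) = 0.388713
Put price V = K·e^{−rT}·N(−d₂) − S·N(−d₁) = 36.592592 − 28.424720 = 8.167872
Δ = −N(−d₁) = -0.250681

price = 8.167872
Δ = -0.250681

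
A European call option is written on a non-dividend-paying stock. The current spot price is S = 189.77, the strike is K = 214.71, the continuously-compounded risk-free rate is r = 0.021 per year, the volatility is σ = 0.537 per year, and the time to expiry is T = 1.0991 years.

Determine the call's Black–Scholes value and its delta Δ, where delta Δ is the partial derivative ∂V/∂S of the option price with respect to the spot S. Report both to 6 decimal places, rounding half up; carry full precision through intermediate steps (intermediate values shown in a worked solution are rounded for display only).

price = 34.949365
Δ = 0.541083

σ√T = 0.537·√1.0991 = 0.562980
d₁ = (ln(S/K) + (r+σ²/2)T) / (σ√T) = (ln(189.77/214.71) + (0.021+0.537²/2)·1.0991) / 0.562980 = (-0.123475 + 0.181554) / 0.562980 = 0.103163
d₂ = d₁ − σ√T = 0.103163 − 0.562980 = -0.459817
e^{−rT} = e^{−0.021·1.0991} = 0.977183
N(d₁) = 0.541083,  N(d₂) = 0.322824
Call price V = S·N(d₁) − K·e^{−rT}·N(d₂) = 102.681375 − 67.732010 = 34.949365
Δ = N(d₁) = 0.541083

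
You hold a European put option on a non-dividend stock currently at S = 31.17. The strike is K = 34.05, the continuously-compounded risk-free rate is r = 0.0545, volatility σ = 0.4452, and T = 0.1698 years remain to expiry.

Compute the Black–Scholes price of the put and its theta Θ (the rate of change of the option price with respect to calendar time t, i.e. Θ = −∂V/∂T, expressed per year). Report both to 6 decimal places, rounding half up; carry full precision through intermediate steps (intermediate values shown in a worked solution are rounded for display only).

price = 3.871479
Θ = -5.054976

σ√T = 0.4452·√0.1698 = 0.183453
d₁ = (ln(S/K) + (r+σ²/2)T) / (σ√T) = (ln(31.17/34.05) + (0.0545+0.4452²/2)·0.1698) / 0.183453 = (-0.088374 + 0.026082) / 0.183453 = -0.339556
d₂ = d₁ − σ√T = -0.339556 − 0.183453 = -0.523008
e^{−rT} = e^{−0.0545·0.1698} = 0.990789
N(−d₁) = 0.632904,  N(−d₂) = 0.699516
Put price V = K·e^{−rT}·N(−d₂) − S·N(−d₁) = 23.599111 − 19.727631 = 3.871479
φ(d₁) = (1/√(2π))·e^{−d₁²/2} = 0.376594
Θ = −S·φ(d₁)·σ/(2√T) + r·K·e^{−rT}·N(−d₂) = −6.341128 + 1.286152 = -5.054976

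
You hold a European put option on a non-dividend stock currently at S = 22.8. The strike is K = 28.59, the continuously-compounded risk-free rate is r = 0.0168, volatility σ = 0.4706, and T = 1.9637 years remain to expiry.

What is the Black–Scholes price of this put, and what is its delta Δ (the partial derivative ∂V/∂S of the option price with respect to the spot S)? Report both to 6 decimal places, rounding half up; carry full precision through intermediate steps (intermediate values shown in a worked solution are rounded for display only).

price = 9.217865
Δ = -0.485401

σ√T = 0.4706·√1.9637 = 0.659462
d₁ = (ln(S/K) + (r+σ²/2)T) / (σ√T) = (ln(22.8/28.59) + (0.0168+0.4706²/2)·1.9637) / 0.659462 = (-0.226296 + 0.250435) / 0.659462 = 0.036603
d₂ = d₁ − σ√T = 0.036603 − 0.659462 = -0.622858
e^{−rT} = e^{−0.0168·1.9637} = 0.967548
N(−d₁) = 0.485401,  N(−d₂) = 0.733311
Put price V = K·e^{−rT}·N(−d₂) − S·N(−d₁) = 20.285000 − 11.067135 = 9.217865
Δ = −N(−d₁) = -0.485401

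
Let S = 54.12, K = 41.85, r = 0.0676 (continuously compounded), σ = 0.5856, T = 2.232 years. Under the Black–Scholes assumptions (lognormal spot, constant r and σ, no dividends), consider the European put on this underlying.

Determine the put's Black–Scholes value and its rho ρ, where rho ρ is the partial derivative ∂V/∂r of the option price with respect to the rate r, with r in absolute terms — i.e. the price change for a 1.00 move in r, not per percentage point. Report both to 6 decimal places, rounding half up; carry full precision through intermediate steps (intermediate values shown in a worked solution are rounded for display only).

price = 7.672540
ρ = -39.237381

σ√T = 0.5856·√2.232 = 0.874879
d₁ = (ln(S/K) + (r+σ²/2)T) / (σ√T) = (ln(54.12/41.85) + (0.0676+0.5856²/2)·2.232) / 0.874879 = (0.257112 + 0.533590) / 0.874879 = 0.903784
d₂ = d₁ − σ√T = 0.903784 − 0.874879 = 0.028905
e^{−rT} = e^{−0.0676·2.232} = 0.859948
N(−d₁) = 0.183055,  N(−d₂) = 0.488470
Put price V = K·e^{−rT}·N(−d₂) − S·N(−d₁) = 17.579472 − 9.906932 = 7.672540
ρ = −K·T·e^{−rT}·N(−d₂) = -39.237381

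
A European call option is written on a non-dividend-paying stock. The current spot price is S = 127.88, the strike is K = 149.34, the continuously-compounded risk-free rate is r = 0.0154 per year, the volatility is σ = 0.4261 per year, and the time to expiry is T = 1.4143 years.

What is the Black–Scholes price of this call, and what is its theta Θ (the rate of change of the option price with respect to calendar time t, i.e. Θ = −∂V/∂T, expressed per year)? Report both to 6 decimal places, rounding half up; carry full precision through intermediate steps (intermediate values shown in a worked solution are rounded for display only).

σ√T = 0.4261·√1.4143 = 0.506737
d₁ = (ln(S/K) + (r+σ²/2)T) / (σ√T) = (ln(127.88/149.34) + (0.0154+0.4261²/2)·1.4143) / 0.506737 = (-0.155133 + 0.150171) / 0.506737 = -0.009792
d₂ = d₁ − σ√T = -0.009792 − 0.506737 = -0.516529
e^{−rT} = e^{−0.0154·1.4143} = 0.978455
N(d₁) = 0.496094,  N(d₂) = 0.302743
Call price V = S·N(d₁) − K·e^{−rT}·N(d₂) = 63.440445 − 44.237504 = 19.202941
φ(d₁) = (1/√(2π))·e^{−d₁²/2} = 0.398923
Θ = −S·φ(d₁)·σ/(2√T) − r·K·e^{−rT}·N(d₂) = −9.139083 − 0.681258 = -9.820341

price = 19.202941
Θ = -9.820341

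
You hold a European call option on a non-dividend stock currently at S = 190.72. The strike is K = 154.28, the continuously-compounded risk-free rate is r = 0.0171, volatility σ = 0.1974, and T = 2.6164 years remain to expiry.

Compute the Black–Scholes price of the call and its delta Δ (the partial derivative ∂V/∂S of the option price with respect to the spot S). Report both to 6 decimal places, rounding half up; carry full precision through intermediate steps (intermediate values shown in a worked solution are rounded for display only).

price = 49.533349
Δ = 0.832437

σ√T = 0.1974·√2.6164 = 0.319300
d₁ = (ln(S/K) + (r+σ²/2)T) / (σ√T) = (ln(190.72/154.28) + (0.0171+0.1974²/2)·2.6164) / 0.319300 = (0.212037 + 0.095717) / 0.319300 = 0.963839
d₂ = d₁ − σ√T = 0.963839 − 0.319300 = 0.644539
e^{−rT} = e^{−0.0171·2.6164} = 0.956246
N(d₁) = 0.832437,  N(d₂) = 0.740387
Call price V = S·N(d₁) − K·e^{−rT}·N(d₂) = 158.762323 − 109.228974 = 49.533349
Δ = N(d₁) = 0.832437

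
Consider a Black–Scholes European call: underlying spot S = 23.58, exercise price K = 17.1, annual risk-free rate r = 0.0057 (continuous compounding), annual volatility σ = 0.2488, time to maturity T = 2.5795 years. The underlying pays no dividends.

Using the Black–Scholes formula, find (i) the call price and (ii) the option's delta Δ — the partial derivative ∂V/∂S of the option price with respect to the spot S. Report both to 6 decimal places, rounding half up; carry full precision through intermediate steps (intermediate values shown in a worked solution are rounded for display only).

price = 7.609343
Δ = 0.850995

σ√T = 0.2488·√2.5795 = 0.399593
d₁ = (ln(S/K) + (r+σ²/2)T) / (σ√T) = (ln(23.58/17.1) + (0.0057+0.2488²/2)·2.5795) / 0.399593 = (0.321320 + 0.094541) / 0.399593 = 1.040711
d₂ = d₁ − σ√T = 1.040711 − 0.399593 = 0.641117
e^{−rT} = e^{−0.0057·2.5795} = 0.985404
N(d₁) = 0.850995,  N(d₂) = 0.739277
Call price V = S·N(d₁) − K·e^{−rT}·N(d₂) = 20.066464 − 12.457121 = 7.609343
Δ = N(d₁) = 0.850995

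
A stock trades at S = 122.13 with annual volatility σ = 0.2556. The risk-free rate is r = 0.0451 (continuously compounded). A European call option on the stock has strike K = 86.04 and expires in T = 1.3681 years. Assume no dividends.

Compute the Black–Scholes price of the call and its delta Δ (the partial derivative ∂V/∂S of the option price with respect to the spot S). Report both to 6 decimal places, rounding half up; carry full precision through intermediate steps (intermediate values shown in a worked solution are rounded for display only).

σ√T = 0.2556·√1.3681 = 0.298965
d₁ = (ln(S/K) + (r+σ²/2)T) / (σ√T) = (ln(122.13/86.04) + (0.0451+0.2556²/2)·1.3681) / 0.298965 = (0.350274 + 0.106391) / 0.298965 = 1.527488
d₂ = d₁ − σ√T = 1.527488 − 0.298965 = 1.228524
e^{−rT} = e^{−0.0451·1.3681} = 0.940164
N(d₁) = 0.936680,  N(d₂) = 0.890375
Call price V = S·N(d₁) − K·e^{−rT}·N(d₂) = 114.396753 − 72.023915 = 42.372838
Δ = N(d₁) = 0.936680

price = 42.372838
Δ = 0.936680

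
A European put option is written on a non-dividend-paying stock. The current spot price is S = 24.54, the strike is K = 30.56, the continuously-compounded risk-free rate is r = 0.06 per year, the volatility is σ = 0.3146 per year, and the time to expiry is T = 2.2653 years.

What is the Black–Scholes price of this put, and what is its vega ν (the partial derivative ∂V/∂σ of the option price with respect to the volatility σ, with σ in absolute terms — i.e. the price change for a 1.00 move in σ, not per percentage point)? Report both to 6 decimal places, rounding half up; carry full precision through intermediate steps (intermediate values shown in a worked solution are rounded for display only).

price = 5.933531
ν = 14.707995

σ√T = 0.3146·√2.2653 = 0.473502
d₁ = (ln(S/K) + (r+σ²/2)T) / (σ√T) = (ln(24.54/30.56) + (0.06+0.3146²/2)·2.2653) / 0.473502 = (-0.219388 + 0.248020) / 0.473502 = 0.060470
d₂ = d₁ − σ√T = 0.060470 − 0.473502 = -0.413032
e^{−rT} = e^{−0.06·2.2653} = 0.872914
N(−d₁) = 0.475891,  N(−d₂) = 0.660208
Put price V = K·e^{−rT}·N(−d₂) − S·N(−d₁) = 17.611892 − 11.678361 = 5.933531
φ(d₁) = (1/√(2π))·e^{−d₁²/2} = 0.398214
ν = S·φ(d₁)·√T = 14.707995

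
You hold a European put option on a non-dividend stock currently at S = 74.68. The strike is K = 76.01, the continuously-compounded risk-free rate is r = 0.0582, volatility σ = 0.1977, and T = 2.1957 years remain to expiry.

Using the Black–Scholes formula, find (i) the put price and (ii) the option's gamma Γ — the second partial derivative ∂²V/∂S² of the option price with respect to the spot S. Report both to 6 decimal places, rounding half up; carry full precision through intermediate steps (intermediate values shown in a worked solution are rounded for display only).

price = 4.920100
Γ = 0.015909

σ√T = 0.1977·√2.1957 = 0.292950
d₁ = (ln(S/K) + (r+σ²/2)T) / (σ√T) = (ln(74.68/76.01) + (0.0582+0.1977²/2)·2.1957) / 0.292950 = (-0.017653 + 0.170700) / 0.292950 = 0.522434
d₂ = d₁ − σ√T = 0.522434 − 0.292950 = 0.229484
e^{−rT} = e^{−0.0582·2.1957} = 0.880038
N(−d₁) = 0.300684,  N(−d₂) = 0.409246
Put price V = K·e^{−rT}·N(−d₂) − S·N(−d₁) = 27.375187 − 22.455087 = 4.920100
φ(d₁) = (1/√(2π))·e^{−d₁²/2} = 0.348051
Γ = φ(d₁) / (S·σ·√T) = 0.015909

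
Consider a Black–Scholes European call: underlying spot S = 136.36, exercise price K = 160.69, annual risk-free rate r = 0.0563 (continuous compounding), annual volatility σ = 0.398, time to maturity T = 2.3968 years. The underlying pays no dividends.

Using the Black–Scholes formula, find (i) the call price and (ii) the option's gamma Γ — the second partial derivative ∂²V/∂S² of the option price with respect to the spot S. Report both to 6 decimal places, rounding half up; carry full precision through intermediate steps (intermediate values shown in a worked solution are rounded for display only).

price = 31.499693
Γ = 0.004590

σ√T = 0.398·√2.3968 = 0.616168
d₁ = (ln(S/K) + (r+σ²/2)T) / (σ√T) = (ln(136.36/160.69) + (0.0563+0.398²/2)·2.3968) / 0.616168 = (-0.164179 + 0.324771) / 0.616168 = 0.260631
d₂ = d₁ − σ√T = 0.260631 − 0.616168 = -0.355536
e^{−rT} = e^{−0.0563·2.3968} = 0.873768
N(d₁) = 0.602812,  N(d₂) = 0.361094
Call price V = S·N(d₁) − K·e^{−rT}·N(d₂) = 82.199386 − 50.699693 = 31.499693
φ(d₁) = (1/√(2π))·e^{−d₁²/2} = 0.385620
Γ = φ(d₁) / (S·σ·√T) = 0.004590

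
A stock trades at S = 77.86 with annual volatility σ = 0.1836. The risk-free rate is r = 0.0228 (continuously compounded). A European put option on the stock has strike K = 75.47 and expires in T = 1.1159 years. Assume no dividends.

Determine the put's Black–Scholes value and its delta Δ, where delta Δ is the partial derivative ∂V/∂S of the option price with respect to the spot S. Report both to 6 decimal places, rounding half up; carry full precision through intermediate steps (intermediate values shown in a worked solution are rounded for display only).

σ√T = 0.1836·√1.1159 = 0.193948
d₁ = (ln(S/K) + (r+σ²/2)T) / (σ√T) = (ln(77.86/75.47) + (0.0228+0.1836²/2)·1.1159) / 0.193948 = (0.031177 + 0.044250) / 0.193948 = 0.388906
d₂ = d₁ − σ√T = 0.388906 − 0.193948 = 0.194958
e^{−rT} = e^{−0.0228·1.1159} = 0.974878
N(−d₁) = 0.348673,  N(−d₂) = 0.422713
Put price V = K·e^{−rT}·N(−d₂) − S·N(−d₁) = 31.100710 − 27.147666 = 3.953044
Δ = −N(−d₁) = -0.348673

price = 3.953044
Δ = -0.348673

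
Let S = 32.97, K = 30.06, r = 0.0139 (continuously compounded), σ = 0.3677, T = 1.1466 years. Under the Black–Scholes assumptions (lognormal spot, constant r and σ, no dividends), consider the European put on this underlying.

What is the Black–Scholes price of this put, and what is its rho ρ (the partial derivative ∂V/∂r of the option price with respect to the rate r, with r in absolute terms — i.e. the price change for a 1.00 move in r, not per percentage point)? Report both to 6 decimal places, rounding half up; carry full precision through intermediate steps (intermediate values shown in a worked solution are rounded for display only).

price = 3.369782
ρ = -15.902400

σ√T = 0.3677·√1.1466 = 0.393731
d₁ = (ln(S/K) + (r+σ²/2)T) / (σ√T) = (ln(32.97/30.06) + (0.0139+0.3677²/2)·1.1466) / 0.393731 = (0.092403 + 0.093450) / 0.393731 = 0.472029
d₂ = d₁ − σ√T = 0.472029 − 0.393731 = 0.078298
e^{−rT} = e^{−0.0139·1.1466} = 0.984189
N(−d₁) = 0.318453,  N(−d₂) = 0.468795
Put price V = K·e^{−rT}·N(−d₂) − S·N(−d₁) = 13.869178 − 10.499396 = 3.369782
ρ = −K·T·e^{−rT}·N(−d₂) = -15.902400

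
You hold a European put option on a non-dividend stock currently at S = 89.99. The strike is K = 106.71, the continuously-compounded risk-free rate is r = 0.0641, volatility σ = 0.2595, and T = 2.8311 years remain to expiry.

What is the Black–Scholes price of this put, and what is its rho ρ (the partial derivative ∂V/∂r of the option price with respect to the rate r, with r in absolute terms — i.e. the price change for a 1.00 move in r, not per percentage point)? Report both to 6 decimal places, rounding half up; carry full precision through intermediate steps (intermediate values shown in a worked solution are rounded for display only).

price = 14.976386
ρ = -145.264585

σ√T = 0.2595·√2.8311 = 0.436631
d₁ = (ln(S/K) + (r+σ²/2)T) / (σ√T) = (ln(89.99/106.71) + (0.0641+0.2595²/2)·2.8311) / 0.436631 = (-0.170416 + 0.276797) / 0.436631 = 0.243640
d₂ = d₁ − σ√T = 0.243640 − 0.436631 = -0.192992
e^{−rT} = e^{−0.0641·2.8311} = 0.834040
N(−d₁) = 0.403755,  N(−d₂) = 0.576517
Put price V = K·e^{−rT}·N(−d₂) − S·N(−d₁) = 51.310298 − 36.333912 = 14.976386
ρ = −K·T·e^{−rT}·N(−d₂) = -145.264585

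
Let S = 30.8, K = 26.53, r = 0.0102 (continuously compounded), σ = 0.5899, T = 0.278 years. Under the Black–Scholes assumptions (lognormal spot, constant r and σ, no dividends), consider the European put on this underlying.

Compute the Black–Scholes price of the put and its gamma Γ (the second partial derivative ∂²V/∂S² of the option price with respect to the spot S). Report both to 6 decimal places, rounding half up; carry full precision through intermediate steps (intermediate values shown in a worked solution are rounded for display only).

σ√T = 0.5899·√0.278 = 0.311029
d₁ = (ln(S/K) + (r+σ²/2)T) / (σ√T) = (ln(30.8/26.53) + (0.0102+0.5899²/2)·0.278) / 0.311029 = (0.149239 + 0.051205) / 0.311029 = 0.644453
d₂ = d₁ − σ√T = 0.644453 − 0.311029 = 0.333424
e^{−rT} = e^{−0.0102·0.278} = 0.997168
N(−d₁) = 0.259641,  N(−d₂) = 0.369407
Put price V = K·e^{−rT}·N(−d₂) − S·N(−d₁) = 9.772617 − 7.996936 = 1.775681
φ(d₁) = (1/√(2π))·e^{−d₁²/2} = 0.324134
Γ = φ(d₁) / (S·σ·√T) = 0.033836

price = 1.775681
Γ = 0.033836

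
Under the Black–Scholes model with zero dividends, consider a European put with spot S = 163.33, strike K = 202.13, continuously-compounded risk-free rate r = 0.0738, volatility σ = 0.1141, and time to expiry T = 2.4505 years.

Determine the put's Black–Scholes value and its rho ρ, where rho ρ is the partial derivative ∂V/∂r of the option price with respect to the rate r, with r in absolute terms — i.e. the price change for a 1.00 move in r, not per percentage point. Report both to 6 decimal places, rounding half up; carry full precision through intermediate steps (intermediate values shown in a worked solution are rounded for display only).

price = 14.685685
ρ = -250.694444

σ√T = 0.1141·√2.4505 = 0.178613
d₁ = (ln(S/K) + (r+σ²/2)T) / (σ√T) = (ln(163.33/202.13) + (0.0738+0.1141²/2)·2.4505) / 0.178613 = (-0.213138 + 0.196798) / 0.178613 = -0.091484
d₂ = d₁ − σ√T = -0.091484 − 0.178613 = -0.270097
e^{−rT} = e^{−0.0738·2.4505} = 0.834563
N(−d₁) = 0.536446,  N(−d₂) = 0.606457
Put price V = K·e^{−rT}·N(−d₂) − S·N(−d₁) = 102.303385 − 87.617700 = 14.685685
ρ = −K·T·e^{−rT}·N(−d₂) = -250.694444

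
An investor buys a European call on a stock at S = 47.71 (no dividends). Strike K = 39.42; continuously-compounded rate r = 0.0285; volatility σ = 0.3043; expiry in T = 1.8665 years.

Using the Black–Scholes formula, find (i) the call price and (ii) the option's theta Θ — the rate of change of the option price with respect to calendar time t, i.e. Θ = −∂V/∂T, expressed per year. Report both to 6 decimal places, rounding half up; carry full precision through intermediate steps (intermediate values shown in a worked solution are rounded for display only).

σ√T = 0.3043·√1.8665 = 0.415734
d₁ = (ln(S/K) + (r+σ²/2)T) / (σ√T) = (ln(47.71/39.42) + (0.0285+0.3043²/2)·1.8665) / 0.415734 = (0.190868 + 0.139613) / 0.415734 = 0.794932
d₂ = d₁ − σ√T = 0.794932 − 0.415734 = 0.379197
e^{−rT} = e^{−0.0285·1.8665} = 0.948195
N(d₁) = 0.786673,  N(d₂) = 0.647729
Call price V = S·N(d₁) − K·e^{−rT}·N(d₂) = 37.532189 − 24.210726 = 13.321463
φ(d₁) = (1/√(2π))·e^{−d₁²/2} = 0.290865
Θ = −S·φ(d₁)·σ/(2√T) − r·K·e^{−rT}·N(d₂) = −1.545463 − 0.690006 = -2.235468

price = 13.321463
Θ = -2.235468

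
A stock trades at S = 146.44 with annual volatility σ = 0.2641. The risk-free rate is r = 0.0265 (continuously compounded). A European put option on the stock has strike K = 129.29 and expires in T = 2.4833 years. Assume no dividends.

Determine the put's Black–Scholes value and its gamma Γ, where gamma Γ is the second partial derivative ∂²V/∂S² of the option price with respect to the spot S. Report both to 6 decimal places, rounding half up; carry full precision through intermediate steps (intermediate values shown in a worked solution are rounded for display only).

price = 11.581181
Γ = 0.005246

σ√T = 0.2641·√2.4833 = 0.416182
d₁ = (ln(S/K) + (r+σ²/2)T) / (σ√T) = (ln(146.44/129.29) + (0.0265+0.2641²/2)·2.4833) / 0.416182 = (0.124558 + 0.152411) / 0.416182 = 0.665500
d₂ = d₁ − σ√T = 0.665500 − 0.416182 = 0.249318
e^{−rT} = e^{−0.0265·2.4833} = 0.936311
N(−d₁) = 0.252865,  N(−d₂) = 0.401557
Put price V = K·e^{−rT}·N(−d₂) − S·N(−d₁) = 48.610789 − 37.029608 = 11.581181
φ(d₁) = (1/√(2π))·e^{−d₁²/2} = 0.319696
Γ = φ(d₁) / (S·σ·√T) = 0.005246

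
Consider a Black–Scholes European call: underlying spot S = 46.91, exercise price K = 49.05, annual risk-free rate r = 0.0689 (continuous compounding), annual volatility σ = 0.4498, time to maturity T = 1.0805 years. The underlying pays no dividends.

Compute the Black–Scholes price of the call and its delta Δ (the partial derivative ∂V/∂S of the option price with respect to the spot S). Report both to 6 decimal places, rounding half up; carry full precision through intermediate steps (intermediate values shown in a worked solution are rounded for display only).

σ√T = 0.4498·√1.0805 = 0.467554
d₁ = (ln(S/K) + (r+σ²/2)T) / (σ√T) = (ln(46.91/49.05) + (0.0689+0.4498²/2)·1.0805) / 0.467554 = (-0.044609 + 0.183750) / 0.467554 = 0.297592
d₂ = d₁ − σ√T = 0.297592 − 0.467554 = -0.169962
e^{−rT} = e^{−0.0689·1.0805} = 0.928257
N(d₁) = 0.616993,  N(d₂) = 0.432520
Call price V = S·N(d₁) − K·e^{−rT}·N(d₂) = 28.943135 − 19.693081 = 9.250054
Δ = N(d₁) = 0.616993

price = 9.250054
Δ = 0.616993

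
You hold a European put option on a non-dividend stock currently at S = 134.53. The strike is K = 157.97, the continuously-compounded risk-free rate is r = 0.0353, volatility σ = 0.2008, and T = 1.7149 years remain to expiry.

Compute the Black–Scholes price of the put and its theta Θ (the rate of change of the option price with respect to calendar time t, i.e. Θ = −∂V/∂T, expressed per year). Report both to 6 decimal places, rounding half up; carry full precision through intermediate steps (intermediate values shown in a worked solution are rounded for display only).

price = 22.946191
Θ = -0.337427

σ√T = 0.2008·√1.7149 = 0.262956
d₁ = (ln(S/K) + (r+σ²/2)T) / (σ√T) = (ln(134.53/157.97) + (0.0353+0.2008²/2)·1.7149) / 0.262956 = (-0.160618 + 0.095109) / 0.262956 = -0.249125
d₂ = d₁ − σ√T = -0.249125 − 0.262956 = -0.512081
e^{−rT} = e^{−0.0353·1.7149} = 0.941260
N(−d₁) = 0.598368,  N(−d₂) = 0.695703
Put price V = K·e^{−rT}·N(−d₂) − S·N(−d₁) = 103.444652 − 80.498460 = 22.946191
φ(d₁) = (1/√(2π))·e^{−d₁²/2} = 0.386753
Θ = −S·φ(d₁)·σ/(2√T) + r·K·e^{−rT}·N(−d₂) = −3.989024 + 3.651596 = -0.337427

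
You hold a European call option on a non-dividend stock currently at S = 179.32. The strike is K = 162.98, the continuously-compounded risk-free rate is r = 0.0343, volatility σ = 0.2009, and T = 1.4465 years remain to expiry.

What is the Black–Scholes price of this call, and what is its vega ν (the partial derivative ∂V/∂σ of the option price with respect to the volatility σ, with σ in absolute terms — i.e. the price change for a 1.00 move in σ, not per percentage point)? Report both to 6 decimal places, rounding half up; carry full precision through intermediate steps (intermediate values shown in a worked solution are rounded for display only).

σ√T = 0.2009·√1.4465 = 0.241623
d₁ = (ln(S/K) + (r+σ²/2)T) / (σ√T) = (ln(179.32/162.98) + (0.0343+0.2009²/2)·1.4465) / 0.241623 = (0.095544 + 0.078806) / 0.241623 = 0.721579
d₂ = d₁ − σ√T = 0.721579 − 0.241623 = 0.479955
e^{−rT} = e^{−0.0343·1.4465} = 0.951596
N(d₁) = 0.764723,  N(d₂) = 0.684370
Call price V = S·N(d₁) − K·e^{−rT}·N(d₂) = 137.130162 − 106.139732 = 30.990430
φ(d₁) = (1/√(2π))·e^{−d₁²/2} = 0.307501
ν = S·φ(d₁)·√T = 66.318507

price = 30.990430
ν = 66.318507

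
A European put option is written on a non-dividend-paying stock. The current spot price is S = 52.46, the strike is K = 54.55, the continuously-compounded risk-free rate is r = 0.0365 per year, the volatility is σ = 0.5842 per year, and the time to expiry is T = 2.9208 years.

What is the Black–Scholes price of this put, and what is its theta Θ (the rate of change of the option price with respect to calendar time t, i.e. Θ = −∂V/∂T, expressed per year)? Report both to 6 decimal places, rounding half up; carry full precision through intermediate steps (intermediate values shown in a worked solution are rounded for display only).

σ√T = 0.5842·√2.9208 = 0.998418
d₁ = (ln(S/K) + (r+σ²/2)T) / (σ√T) = (ln(52.46/54.55) + (0.0365+0.5842²/2)·2.9208) / 0.998418 = (-0.039067 + 0.605029) / 0.998418 = 0.566859
d₂ = d₁ − σ√T = 0.566859 − 0.998418 = -0.431560
e^{−rT} = e^{−0.0365·2.9208} = 0.898877
N(−d₁) = 0.285405,  N(−d₂) = 0.666969
Put price V = K·e^{−rT}·N(−d₂) − S·N(−d₁) = 32.703992 − 14.972354 = 17.731638
φ(d₁) = (1/√(2π))·e^{−d₁²/2} = 0.339730
Θ = −S·φ(d₁)·σ/(2√T) + r·K·e^{−rT}·N(−d₂) = −3.046095 + 1.193696 = -1.852399

price = 17.731638
Θ = -1.852399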